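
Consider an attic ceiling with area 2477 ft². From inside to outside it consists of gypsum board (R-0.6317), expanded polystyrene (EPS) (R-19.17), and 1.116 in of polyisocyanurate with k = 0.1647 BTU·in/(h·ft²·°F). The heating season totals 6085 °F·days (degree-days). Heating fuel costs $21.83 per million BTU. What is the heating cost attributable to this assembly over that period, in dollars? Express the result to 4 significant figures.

1.116/0.1647 = 6.776
R_total = 0.6317 + 19.17 + 6.776 = 26.578 ft²·°F·h/BTU
E = A × HDD × 24 / R = 2477 × 6085 × 24 / 26.578 = 13611000 BTU
Cost = 13611000/10⁶ × 21.83 = $297.12

297.1 dollars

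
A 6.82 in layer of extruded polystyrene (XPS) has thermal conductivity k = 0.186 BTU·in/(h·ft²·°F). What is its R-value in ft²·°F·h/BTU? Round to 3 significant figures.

36.7 ft²·°F·h/BTU

R = L/k = 6.82/0.186 = 36.67 ft²·°F·h/BTU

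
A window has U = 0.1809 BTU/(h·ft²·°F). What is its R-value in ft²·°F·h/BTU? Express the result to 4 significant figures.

5.528 ft²·°F·h/BTU

R = 1/U = 1/0.1809 = 5.5279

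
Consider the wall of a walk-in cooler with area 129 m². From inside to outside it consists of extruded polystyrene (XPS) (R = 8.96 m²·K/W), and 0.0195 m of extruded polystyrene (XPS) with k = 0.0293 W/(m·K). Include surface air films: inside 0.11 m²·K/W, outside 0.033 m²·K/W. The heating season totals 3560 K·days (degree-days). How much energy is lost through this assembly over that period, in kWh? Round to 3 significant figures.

1130 kWh

0.0195/0.0293 = 0.6655
R_total = 0.11 + 8.96 + 0.6655 + 0.033 = 9.769 m²·K/W
E = A × HDD × 24 / R / 1000 = 129 × 3560 × 24 / 9.769 / 1000 = 1128 kWh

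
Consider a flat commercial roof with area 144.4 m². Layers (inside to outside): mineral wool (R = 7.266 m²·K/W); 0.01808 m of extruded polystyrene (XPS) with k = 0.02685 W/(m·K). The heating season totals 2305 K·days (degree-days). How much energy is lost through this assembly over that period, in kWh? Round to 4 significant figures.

1006 kWh

0.01808/0.02685 = 0.67337
R_total = 7.266 + 0.67337 = 7.9394 m²·K/W
E = A × HDD × 24 / R / 1000 = 144.4 × 2305 × 24 / 7.9394 / 1000 = 1006.2 kWh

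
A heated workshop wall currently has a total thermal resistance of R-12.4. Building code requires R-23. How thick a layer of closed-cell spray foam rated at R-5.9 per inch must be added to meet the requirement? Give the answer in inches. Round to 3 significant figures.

ΔR = 23 − 12.4 = 10.6 ft²·°F·h/BTU
L = ΔR / (R/in) = 10.6/5.9 = 1.797 in

1.80 in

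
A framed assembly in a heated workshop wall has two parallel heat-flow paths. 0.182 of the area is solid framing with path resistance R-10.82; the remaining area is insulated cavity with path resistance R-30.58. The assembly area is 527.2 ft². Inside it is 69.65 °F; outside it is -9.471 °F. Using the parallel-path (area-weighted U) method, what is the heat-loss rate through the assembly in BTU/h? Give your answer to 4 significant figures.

U_eff = 0.818/30.58 + 0.182/10.82 = 0.02675 + 0.016821 = 0.04357
R_eff = 1/U_eff = 22.951 ft²·°F·h/BTU
Q = 527.2 × (69.65 − (-9.471)) / 22.951 = 1817.4 BTU/h

1817 BTU/h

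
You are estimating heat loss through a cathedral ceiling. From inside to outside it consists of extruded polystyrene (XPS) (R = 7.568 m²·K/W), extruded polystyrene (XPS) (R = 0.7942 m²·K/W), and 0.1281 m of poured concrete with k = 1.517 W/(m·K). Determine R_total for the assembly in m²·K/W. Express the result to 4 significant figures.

0.1281/1.517 = 0.084443
R_total = 7.568 + 0.7942 + 0.084443 = 8.4466 m²·K/W

8.447 m²·K/W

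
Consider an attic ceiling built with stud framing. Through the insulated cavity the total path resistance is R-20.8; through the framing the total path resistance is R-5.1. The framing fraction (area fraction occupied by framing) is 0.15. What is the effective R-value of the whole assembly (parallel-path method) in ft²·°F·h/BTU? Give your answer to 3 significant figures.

14.2 ft²·°F·h/BTU

U_eff = 0.85/20.8 + 0.15/5.1 = 0.04087 + 0.02941 = 0.07028
R_eff = 1/U_eff = 14.23 ft²·°F·h/BTU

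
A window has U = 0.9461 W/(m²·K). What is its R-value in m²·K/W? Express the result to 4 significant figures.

1.057 m²·K/W

R = 1/U = 1/0.9461 = 1.057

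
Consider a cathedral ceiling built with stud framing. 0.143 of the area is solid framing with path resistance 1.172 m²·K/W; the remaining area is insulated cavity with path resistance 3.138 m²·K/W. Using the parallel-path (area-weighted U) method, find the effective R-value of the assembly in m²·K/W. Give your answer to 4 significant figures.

U_eff = 0.857/3.138 + 0.143/1.172 = 0.2731 + 0.12201 = 0.39512
R_eff = 1/U_eff = 2.5309 m²·K/W

2.531 m²·K/W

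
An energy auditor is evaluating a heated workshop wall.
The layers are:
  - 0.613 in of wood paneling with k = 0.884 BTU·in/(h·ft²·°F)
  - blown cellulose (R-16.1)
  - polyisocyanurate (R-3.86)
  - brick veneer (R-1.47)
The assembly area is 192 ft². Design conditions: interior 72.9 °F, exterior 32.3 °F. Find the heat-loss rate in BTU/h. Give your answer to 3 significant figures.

0.613/0.884 = 0.6934
R_total = 0.6934 + 16.1 + 3.86 + 1.47 = 22.12 ft²·°F·h/BTU
Q = A·ΔT/R = 192 × (72.9 − 32.3) / 22.12 = 352.4 BTU/h

352 BTU/h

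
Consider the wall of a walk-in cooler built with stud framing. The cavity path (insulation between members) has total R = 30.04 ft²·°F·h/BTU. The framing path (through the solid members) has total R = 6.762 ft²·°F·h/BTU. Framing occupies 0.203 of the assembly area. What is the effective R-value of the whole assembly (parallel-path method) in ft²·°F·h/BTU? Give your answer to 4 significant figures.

17.68 ft²·°F·h/BTU

U_eff = 0.797/30.04 + 0.203/6.762 = 0.026531 + 0.030021 = 0.056552
R_eff = 1/U_eff = 17.683 ft²·°F·h/BTU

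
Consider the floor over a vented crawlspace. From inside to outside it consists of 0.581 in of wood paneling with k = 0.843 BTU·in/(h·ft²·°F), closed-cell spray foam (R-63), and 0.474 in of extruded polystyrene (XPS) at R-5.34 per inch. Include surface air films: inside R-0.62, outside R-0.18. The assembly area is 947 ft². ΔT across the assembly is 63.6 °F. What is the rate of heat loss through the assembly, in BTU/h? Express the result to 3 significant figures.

899 BTU/h

0.581/0.843 = 0.6892
0.474 × 5.34 = 2.531
R_total = 0.62 + 0.6892 + 63 + 2.531 + 0.18 = 67.02 ft²·°F·h/BTU
Q = A·ΔT/R = 947 × 63.6 / 67.02 = 898.7 BTU/h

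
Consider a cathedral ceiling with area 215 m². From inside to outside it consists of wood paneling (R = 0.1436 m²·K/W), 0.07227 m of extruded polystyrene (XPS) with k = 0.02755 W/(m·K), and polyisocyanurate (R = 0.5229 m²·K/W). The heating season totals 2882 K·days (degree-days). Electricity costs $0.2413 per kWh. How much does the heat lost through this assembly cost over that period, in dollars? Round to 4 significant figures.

0.07227/0.02755 = 2.6232
R_total = 0.1436 + 2.6232 + 0.5229 = 3.2897 m²·K/W
E = A × HDD × 24 / R / 1000 = 215 × 2882 × 24 / 3.2897 / 1000 = 4520.5 kWh
Cost = 4520.5 × 0.2413 = $1090.8

1091 dollars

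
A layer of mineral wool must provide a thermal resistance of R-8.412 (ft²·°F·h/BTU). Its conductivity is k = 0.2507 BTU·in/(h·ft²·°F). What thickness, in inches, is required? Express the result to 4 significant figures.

2.109 in

L = R × k = 8.412 × 0.2507 = 2.1089 in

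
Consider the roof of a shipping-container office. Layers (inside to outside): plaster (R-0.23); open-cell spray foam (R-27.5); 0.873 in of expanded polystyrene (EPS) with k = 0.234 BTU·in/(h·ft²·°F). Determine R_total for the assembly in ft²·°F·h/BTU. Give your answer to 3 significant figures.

31.5 ft²·°F·h/BTU

0.873/0.234 = 3.731
R_total = 0.23 + 27.5 + 3.731 = 31.46 ft²·°F·h/BTU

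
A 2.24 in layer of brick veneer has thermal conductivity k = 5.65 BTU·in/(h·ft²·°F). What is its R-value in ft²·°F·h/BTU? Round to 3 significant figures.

R = L/k = 2.24/5.65 = 0.3965 ft²·°F·h/BTU

0.396 ft²·°F·h/BTU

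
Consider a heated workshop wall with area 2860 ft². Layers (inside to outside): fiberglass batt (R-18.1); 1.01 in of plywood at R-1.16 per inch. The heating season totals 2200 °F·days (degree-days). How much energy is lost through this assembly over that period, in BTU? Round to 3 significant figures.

7840000 BTU

1.01 × 1.16 = 1.172
R_total = 18.1 + 1.172 = 19.27 ft²·°F·h/BTU
E = A × HDD × 24 / R = 2860 × 2200 × 24 / 19.27 = 7836000 BTU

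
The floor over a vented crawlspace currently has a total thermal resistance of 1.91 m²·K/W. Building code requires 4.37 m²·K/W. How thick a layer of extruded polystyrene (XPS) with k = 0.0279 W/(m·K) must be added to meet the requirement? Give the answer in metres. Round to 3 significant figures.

ΔR = 4.37 − 1.91 = 2.46 m²·K/W
L = ΔR × k = 2.46 × 0.0279 = 0.06863 m

0.0686 m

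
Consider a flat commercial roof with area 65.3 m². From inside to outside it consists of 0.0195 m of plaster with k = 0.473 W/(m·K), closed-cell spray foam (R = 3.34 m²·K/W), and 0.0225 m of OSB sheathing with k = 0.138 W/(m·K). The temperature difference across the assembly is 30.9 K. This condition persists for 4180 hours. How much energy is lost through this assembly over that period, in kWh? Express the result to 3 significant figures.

2380 kWh

0.0195/0.473 = 0.04123
0.0225/0.138 = 0.163
R_total = 0.04123 + 3.34 + 0.163 = 3.544 m²·K/W
Q = 65.3 × 30.9 / 3.544 = 569.3 W
E = 569.3 W × 4180 h / 1000 = 2380 kWh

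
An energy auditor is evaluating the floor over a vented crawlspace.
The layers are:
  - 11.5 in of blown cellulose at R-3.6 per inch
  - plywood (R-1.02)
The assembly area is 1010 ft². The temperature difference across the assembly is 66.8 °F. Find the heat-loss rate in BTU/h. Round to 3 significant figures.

1590 BTU/h

11.5 × 3.6 = 41.4
R_total = 41.4 + 1.02 = 42.42 ft²·°F·h/BTU
Q = A·ΔT/R = 1010 × 66.8 / 42.42 = 1590 BTU/h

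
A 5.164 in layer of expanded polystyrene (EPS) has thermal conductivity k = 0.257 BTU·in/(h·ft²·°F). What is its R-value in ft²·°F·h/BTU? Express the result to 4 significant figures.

20.09 ft²·°F·h/BTU

R = L/k = 5.164/0.257 = 20.093 ft²·°F·h/BTU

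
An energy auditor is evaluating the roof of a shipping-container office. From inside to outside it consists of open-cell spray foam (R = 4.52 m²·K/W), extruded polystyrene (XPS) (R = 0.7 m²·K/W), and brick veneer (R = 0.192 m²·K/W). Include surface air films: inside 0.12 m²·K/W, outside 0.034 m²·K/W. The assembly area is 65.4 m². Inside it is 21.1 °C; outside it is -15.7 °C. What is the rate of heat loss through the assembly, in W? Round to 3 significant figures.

R_total = 0.12 + 4.52 + 0.7 + 0.192 + 0.034 = 5.566 m²·K/W
Q = A·ΔT/R = 65.4 × (21.1 − (-15.7)) / 5.566 = 432.4 W

432 W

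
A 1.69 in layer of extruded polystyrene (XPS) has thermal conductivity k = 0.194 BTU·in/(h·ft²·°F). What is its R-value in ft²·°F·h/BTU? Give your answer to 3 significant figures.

R = L/k = 1.69/0.194 = 8.711 ft²·°F·h/BTU

8.71 ft²·°F·h/BTU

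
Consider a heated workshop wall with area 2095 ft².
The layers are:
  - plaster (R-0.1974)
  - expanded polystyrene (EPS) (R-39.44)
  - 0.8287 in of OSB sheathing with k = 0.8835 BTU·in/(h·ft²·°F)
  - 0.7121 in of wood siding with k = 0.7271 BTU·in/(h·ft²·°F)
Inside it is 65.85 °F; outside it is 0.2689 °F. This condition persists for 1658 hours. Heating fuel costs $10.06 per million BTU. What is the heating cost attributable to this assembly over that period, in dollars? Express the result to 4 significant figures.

0.8287/0.8835 = 0.93797
0.7121/0.7271 = 0.97937
R_total = 0.1974 + 39.44 + 0.93797 + 0.97937 = 41.555 ft²·°F·h/BTU
Q = 2095 × (65.85 − 0.2689) / 41.555 = 3306.3 BTU/h
E = 3306.3 × 1658 = 5481800 BTU
Cost = 5481800/10⁶ × 10.06 = $55.147

55.15 dollars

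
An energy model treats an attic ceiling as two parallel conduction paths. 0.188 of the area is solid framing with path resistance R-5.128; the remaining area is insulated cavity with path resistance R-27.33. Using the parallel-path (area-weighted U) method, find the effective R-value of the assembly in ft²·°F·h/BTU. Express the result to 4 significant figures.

15.07 ft²·°F·h/BTU

U_eff = 0.812/27.33 + 0.188/5.128 = 0.029711 + 0.036661 = 0.066372
R_eff = 1/U_eff = 15.067 ft²·°F·h/BTU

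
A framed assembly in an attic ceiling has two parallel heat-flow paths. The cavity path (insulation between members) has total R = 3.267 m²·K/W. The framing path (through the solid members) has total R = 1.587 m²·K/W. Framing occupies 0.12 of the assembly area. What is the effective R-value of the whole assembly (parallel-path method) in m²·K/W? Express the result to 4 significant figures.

2.899 m²·K/W

U_eff = 0.88/3.267 + 0.12/1.587 = 0.26936 + 0.075614 = 0.34497
R_eff = 1/U_eff = 2.8988 m²·K/W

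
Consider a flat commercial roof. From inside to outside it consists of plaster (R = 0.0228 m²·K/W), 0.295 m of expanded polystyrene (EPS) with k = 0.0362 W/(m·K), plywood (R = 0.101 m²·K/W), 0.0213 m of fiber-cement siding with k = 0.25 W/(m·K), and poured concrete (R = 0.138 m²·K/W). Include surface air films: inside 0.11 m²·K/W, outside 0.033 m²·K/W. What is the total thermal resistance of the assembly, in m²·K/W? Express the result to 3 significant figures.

0.295/0.0362 = 8.149
0.0213/0.25 = 0.0852
R_total = 0.11 + 0.0228 + 8.149 + 0.101 + 0.0852 + 0.138 + 0.033 = 8.639 m²·K/W

8.64 m²·K/W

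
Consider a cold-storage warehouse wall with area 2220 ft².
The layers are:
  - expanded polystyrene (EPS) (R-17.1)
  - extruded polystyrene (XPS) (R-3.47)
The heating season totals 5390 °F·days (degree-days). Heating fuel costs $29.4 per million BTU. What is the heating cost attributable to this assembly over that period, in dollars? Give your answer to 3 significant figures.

R_total = 17.1 + 3.47 = 20.57 ft²·°F·h/BTU
E = A × HDD × 24 / R = 2220 × 5390 × 24 / 20.57 = 13960000 BTU
Cost = 13960000/10⁶ × 29.4 = $410.5

410 dollars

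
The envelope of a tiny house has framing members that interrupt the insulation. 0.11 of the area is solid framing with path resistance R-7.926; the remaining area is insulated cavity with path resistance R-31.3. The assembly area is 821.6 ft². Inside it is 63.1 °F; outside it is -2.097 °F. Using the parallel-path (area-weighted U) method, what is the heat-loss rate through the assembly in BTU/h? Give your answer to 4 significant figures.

2267 BTU/h

U_eff = 0.89/31.3 + 0.11/7.926 = 0.028435 + 0.013878 = 0.042313
R_eff = 1/U_eff = 23.633 ft²·°F·h/BTU
Q = 821.6 × (63.1 − (-2.097)) / 23.633 = 2266.5 BTU/h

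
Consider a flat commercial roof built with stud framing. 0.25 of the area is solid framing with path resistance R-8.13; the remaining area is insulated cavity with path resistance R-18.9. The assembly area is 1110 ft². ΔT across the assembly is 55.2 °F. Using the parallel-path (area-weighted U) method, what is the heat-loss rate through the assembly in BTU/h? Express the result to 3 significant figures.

U_eff = 0.75/18.9 + 0.25/8.13 = 0.03968 + 0.03075 = 0.07043
R_eff = 1/U_eff = 14.2 ft²·°F·h/BTU
Q = 1110 × 55.2 / 14.2 = 4316 BTU/h

4320 BTU/h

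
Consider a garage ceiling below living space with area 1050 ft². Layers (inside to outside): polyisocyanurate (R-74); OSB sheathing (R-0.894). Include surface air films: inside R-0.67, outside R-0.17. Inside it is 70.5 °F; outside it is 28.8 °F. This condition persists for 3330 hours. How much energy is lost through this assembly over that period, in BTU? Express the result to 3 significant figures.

1930000 BTU

R_total = 0.67 + 74 + 0.894 + 0.17 = 75.73 ft²·°F·h/BTU
Q = 1050 × (70.5 − 28.8) / 75.73 = 578.1 BTU/h
E = 578.1 × 3330 = 1925000 BTU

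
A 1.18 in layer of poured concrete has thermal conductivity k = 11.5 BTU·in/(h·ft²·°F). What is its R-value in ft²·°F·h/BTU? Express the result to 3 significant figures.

R = L/k = 1.18/11.5 = 0.1026 ft²·°F·h/BTU

0.103 ft²·°F·h/BTU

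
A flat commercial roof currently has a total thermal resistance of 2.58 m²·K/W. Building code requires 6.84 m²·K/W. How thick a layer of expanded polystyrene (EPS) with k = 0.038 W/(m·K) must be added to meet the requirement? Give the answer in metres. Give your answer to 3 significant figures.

ΔR = 6.84 − 2.58 = 4.26 m²·K/W
L = ΔR × k = 4.26 × 0.038 = 0.1619 m

0.162 m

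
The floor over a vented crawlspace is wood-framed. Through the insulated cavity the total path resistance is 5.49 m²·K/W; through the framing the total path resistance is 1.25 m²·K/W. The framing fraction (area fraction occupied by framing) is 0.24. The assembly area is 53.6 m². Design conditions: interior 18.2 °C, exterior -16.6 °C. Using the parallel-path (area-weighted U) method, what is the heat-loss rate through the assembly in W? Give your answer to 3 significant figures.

616 W

U_eff = 0.76/5.49 + 0.24/1.25 = 0.1384 + 0.192 = 0.3304
R_eff = 1/U_eff = 3.026 m²·K/W
Q = 53.6 × (18.2 − (-16.6)) / 3.026 = 616.4 W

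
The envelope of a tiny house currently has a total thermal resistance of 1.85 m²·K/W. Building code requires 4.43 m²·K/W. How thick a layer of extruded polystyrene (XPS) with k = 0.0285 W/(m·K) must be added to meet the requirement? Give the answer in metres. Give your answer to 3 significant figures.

0.0735 m

ΔR = 4.43 − 1.85 = 2.58 m²·K/W
L = ΔR × k = 2.58 × 0.0285 = 0.07353 m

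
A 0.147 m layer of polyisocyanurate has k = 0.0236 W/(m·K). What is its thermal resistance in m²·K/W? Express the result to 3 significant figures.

6.23 m²·K/W

R = L/k = 0.147/0.0236 = 6.229 m²·K/W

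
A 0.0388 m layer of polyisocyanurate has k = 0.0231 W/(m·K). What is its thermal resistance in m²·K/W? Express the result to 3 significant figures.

R = L/k = 0.0388/0.0231 = 1.68 m²·K/W

1.68 m²·K/W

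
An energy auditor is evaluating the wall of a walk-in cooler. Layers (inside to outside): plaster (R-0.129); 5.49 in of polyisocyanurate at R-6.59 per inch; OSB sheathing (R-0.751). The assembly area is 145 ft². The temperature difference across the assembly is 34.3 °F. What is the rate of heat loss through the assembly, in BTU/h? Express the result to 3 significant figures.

134 BTU/h

5.49 × 6.59 = 36.18
R_total = 0.129 + 36.18 + 0.751 = 37.06 ft²·°F·h/BTU
Q = A·ΔT/R = 145 × 34.3 / 37.06 = 134.2 BTU/h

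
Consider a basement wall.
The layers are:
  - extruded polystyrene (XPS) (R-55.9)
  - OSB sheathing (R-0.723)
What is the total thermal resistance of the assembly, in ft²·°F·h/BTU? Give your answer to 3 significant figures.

56.6 ft²·°F·h/BTU

R_total = 55.9 + 0.723 = 56.62 ft²·°F·h/BTU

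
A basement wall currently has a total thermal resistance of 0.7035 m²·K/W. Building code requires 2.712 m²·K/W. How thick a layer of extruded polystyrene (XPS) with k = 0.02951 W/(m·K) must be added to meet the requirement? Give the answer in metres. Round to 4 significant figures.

ΔR = 2.712 − 0.7035 = 2.0085 m²·K/W
L = ΔR × k = 2.0085 × 0.02951 = 0.059271 m

0.05927 m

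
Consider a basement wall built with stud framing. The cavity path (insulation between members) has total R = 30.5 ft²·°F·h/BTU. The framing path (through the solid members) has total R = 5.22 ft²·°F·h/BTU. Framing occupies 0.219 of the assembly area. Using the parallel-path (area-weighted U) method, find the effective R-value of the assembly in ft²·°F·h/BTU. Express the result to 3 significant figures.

U_eff = 0.781/30.5 + 0.219/5.22 = 0.02561 + 0.04195 = 0.06756
R_eff = 1/U_eff = 14.8 ft²·°F·h/BTU

14.8 ft²·°F·h/BTU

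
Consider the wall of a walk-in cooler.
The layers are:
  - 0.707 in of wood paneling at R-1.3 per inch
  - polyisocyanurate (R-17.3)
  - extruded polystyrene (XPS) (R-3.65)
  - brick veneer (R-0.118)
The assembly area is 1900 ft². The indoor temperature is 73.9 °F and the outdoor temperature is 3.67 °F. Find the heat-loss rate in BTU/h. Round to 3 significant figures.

0.707 × 1.3 = 0.9191
R_total = 0.9191 + 17.3 + 3.65 + 0.118 = 21.99 ft²·°F·h/BTU
Q = A·ΔT/R = 1900 × (73.9 − 3.67) / 21.99 = 6069 BTU/h

6070 BTU/h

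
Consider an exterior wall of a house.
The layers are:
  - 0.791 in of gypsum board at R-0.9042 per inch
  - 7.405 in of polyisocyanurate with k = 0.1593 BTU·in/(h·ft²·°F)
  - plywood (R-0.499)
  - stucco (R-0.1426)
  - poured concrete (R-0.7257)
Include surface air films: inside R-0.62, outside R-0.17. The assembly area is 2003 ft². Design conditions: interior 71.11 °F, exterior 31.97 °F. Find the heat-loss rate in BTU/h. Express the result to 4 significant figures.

1588 BTU/h

0.791 × 0.9042 = 0.71522
7.405/0.1593 = 46.485
R_total = 0.62 + 0.71522 + 46.485 + 0.499 + 0.1426 + 0.7257 + 0.17 = 49.357 ft²·°F·h/BTU
Q = A·ΔT/R = 2003 × (71.11 − 31.97) / 49.357 = 1588.4 BTU/h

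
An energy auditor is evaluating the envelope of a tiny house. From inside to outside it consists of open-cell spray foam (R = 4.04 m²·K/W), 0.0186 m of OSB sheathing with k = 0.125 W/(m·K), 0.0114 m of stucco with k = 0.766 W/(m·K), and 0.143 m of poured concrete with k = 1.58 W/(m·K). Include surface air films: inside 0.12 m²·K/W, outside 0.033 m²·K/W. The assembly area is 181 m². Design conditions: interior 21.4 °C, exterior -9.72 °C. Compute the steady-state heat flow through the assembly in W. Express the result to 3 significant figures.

1270 W

0.0186/0.125 = 0.1488
0.0114/0.766 = 0.01488
0.143/1.58 = 0.09051
R_total = 0.12 + 4.04 + 0.1488 + 0.01488 + 0.09051 + 0.033 = 4.447 m²·K/W
Q = A·ΔT/R = 181 × (21.4 − (-9.72)) / 4.447 = 1267 W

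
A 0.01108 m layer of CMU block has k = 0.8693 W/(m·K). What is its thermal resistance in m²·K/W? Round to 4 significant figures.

0.01275 m²·K/W

R = L/k = 0.01108/0.8693 = 0.012746 m²·K/W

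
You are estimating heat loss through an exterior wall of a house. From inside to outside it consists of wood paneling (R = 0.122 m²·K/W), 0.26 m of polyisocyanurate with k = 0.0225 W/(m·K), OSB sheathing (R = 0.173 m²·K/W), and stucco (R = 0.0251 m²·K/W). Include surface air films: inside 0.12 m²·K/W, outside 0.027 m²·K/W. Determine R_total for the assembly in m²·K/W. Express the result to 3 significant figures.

0.26/0.0225 = 11.56
R_total = 0.12 + 0.122 + 11.56 + 0.173 + 0.0251 + 0.027 = 12.02 m²·K/W

12.0 m²·K/W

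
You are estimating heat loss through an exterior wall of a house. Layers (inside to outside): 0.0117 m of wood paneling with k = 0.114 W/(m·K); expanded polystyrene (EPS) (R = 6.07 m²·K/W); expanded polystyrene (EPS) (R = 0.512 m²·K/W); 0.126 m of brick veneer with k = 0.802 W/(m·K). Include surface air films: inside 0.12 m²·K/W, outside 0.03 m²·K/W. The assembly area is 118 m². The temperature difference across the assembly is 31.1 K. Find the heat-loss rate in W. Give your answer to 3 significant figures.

525 W

0.0117/0.114 = 0.1026
0.126/0.802 = 0.1571
R_total = 0.12 + 0.1026 + 6.07 + 0.512 + 0.1571 + 0.03 = 6.992 m²·K/W
Q = A·ΔT/R = 118 × 31.1 / 6.992 = 524.9 W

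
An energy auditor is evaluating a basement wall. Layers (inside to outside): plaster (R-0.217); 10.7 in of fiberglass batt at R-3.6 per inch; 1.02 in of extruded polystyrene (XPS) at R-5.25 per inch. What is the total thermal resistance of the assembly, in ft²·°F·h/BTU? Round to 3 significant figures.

10.7 × 3.6 = 38.52
1.02 × 5.25 = 5.355
R_total = 0.217 + 38.52 + 5.355 = 44.09 ft²·°F·h/BTU

44.1 ft²·°F·h/BTU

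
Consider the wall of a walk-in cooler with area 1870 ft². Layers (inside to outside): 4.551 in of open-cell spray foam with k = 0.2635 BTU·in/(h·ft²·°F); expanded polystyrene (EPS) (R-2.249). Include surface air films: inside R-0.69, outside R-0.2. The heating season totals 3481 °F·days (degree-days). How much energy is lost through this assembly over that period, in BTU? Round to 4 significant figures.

7654000 BTU

4.551/0.2635 = 17.271
R_total = 0.69 + 17.271 + 2.249 + 0.2 = 20.41 ft²·°F·h/BTU
E = A × HDD × 24 / R = 1870 × 3481 × 24 / 20.41 = 7654300 BTU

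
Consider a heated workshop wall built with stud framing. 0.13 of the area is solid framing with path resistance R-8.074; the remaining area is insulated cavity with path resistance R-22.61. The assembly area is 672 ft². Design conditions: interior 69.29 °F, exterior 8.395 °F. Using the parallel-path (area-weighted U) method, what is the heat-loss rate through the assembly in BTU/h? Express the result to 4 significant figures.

2233 BTU/h

U_eff = 0.87/22.61 + 0.13/8.074 = 0.038479 + 0.016101 = 0.05458
R_eff = 1/U_eff = 18.322 ft²·°F·h/BTU
Q = 672 × (69.29 − 8.395) / 18.322 = 2233.5 BTU/h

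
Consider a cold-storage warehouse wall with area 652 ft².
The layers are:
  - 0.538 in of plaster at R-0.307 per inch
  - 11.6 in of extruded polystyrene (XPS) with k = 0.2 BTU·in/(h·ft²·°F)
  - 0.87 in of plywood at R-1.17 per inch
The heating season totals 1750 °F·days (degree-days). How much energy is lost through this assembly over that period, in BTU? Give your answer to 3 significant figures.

0.538 × 0.307 = 0.1652
11.6/0.2 = 58
0.87 × 1.17 = 1.018
R_total = 0.1652 + 58 + 1.018 = 59.18 ft²·°F·h/BTU
E = A × HDD × 24 / R = 652 × 1750 × 24 / 59.18 = 462700 BTU

463000 BTU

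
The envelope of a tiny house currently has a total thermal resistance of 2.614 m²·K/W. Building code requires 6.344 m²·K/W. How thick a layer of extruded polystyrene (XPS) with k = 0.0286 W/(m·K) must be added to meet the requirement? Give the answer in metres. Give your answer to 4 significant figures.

0.1067 m

ΔR = 6.344 − 2.614 = 3.73 m²·K/W
L = ΔR × k = 3.73 × 0.0286 = 0.10668 m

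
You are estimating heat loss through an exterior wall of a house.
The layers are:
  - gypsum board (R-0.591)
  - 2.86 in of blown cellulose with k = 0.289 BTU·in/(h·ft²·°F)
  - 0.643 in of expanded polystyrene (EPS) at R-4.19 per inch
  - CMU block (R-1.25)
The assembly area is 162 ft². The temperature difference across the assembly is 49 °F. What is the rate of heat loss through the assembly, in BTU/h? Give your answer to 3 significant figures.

2.86/0.289 = 9.896
0.643 × 4.19 = 2.694
R_total = 0.591 + 9.896 + 2.694 + 1.25 = 14.43 ft²·°F·h/BTU
Q = A·ΔT/R = 162 × 49 / 14.43 = 550.1 BTU/h

550 BTU/h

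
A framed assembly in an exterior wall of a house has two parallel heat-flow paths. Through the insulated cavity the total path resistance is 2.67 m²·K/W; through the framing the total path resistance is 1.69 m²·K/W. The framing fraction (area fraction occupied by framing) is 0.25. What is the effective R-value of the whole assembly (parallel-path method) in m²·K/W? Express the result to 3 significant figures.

U_eff = 0.75/2.67 + 0.25/1.69 = 0.2809 + 0.1479 = 0.4288
R_eff = 1/U_eff = 2.332 m²·K/W

2.33 m²·K/W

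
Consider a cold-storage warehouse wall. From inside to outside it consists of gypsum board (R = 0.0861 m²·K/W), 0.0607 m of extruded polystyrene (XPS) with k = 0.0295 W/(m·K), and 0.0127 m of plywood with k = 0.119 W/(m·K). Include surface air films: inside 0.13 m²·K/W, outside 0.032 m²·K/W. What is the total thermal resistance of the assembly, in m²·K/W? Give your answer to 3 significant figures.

2.41 m²·K/W

0.0607/0.0295 = 2.058
0.0127/0.119 = 0.1067
R_total = 0.13 + 0.0861 + 2.058 + 0.1067 + 0.032 = 2.412 m²·K/W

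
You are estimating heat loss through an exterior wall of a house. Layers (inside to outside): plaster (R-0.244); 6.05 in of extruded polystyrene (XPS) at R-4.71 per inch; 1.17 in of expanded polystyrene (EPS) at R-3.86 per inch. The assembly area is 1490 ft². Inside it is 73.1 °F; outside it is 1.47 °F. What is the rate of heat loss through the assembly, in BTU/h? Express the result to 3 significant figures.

3210 BTU/h

6.05 × 4.71 = 28.5
1.17 × 3.86 = 4.516
R_total = 0.244 + 28.5 + 4.516 = 33.26 ft²·°F·h/BTU
Q = A·ΔT/R = 1490 × (73.1 − 1.47) / 33.26 = 3209 BTU/h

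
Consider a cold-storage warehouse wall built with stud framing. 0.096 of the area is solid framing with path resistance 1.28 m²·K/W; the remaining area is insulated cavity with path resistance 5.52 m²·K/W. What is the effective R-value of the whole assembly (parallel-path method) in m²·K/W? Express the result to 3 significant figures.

4.19 m²·K/W

U_eff = 0.904/5.52 + 0.096/1.28 = 0.1638 + 0.075 = 0.2388
R_eff = 1/U_eff = 4.188 m²·K/W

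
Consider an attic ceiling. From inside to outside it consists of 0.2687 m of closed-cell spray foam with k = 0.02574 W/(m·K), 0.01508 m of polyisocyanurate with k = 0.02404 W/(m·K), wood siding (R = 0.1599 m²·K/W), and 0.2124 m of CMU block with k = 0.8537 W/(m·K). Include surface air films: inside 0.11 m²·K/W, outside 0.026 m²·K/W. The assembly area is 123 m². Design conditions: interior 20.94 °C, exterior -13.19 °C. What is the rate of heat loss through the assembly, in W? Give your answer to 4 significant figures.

361.6 W

0.2687/0.02574 = 10.439
0.01508/0.02404 = 0.62729
0.2124/0.8537 = 0.2488
R_total = 0.11 + 10.439 + 0.62729 + 0.1599 + 0.2488 + 0.026 = 11.611 m²·K/W
Q = A·ΔT/R = 123 × (20.94 − (-13.19)) / 11.611 = 361.55 W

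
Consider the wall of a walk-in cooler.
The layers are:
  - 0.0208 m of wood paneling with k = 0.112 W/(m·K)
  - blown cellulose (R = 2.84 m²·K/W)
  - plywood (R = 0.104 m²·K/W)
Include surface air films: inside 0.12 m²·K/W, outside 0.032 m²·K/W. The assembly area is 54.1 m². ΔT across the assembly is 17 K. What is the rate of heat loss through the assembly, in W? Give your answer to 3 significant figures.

280 W

0.0208/0.112 = 0.1857
R_total = 0.12 + 0.1857 + 2.84 + 0.104 + 0.032 = 3.282 m²·K/W
Q = A·ΔT/R = 54.1 × 17 / 3.282 = 280.2 W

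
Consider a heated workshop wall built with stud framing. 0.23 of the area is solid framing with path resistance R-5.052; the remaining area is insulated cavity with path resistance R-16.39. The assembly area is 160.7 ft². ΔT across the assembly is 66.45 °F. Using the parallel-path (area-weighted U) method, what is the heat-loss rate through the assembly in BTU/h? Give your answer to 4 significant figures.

987.8 BTU/h

U_eff = 0.77/16.39 + 0.23/5.052 = 0.04698 + 0.045527 = 0.092506
R_eff = 1/U_eff = 10.81 ft²·°F·h/BTU
Q = 160.7 × 66.45 / 10.81 = 987.83 BTU/h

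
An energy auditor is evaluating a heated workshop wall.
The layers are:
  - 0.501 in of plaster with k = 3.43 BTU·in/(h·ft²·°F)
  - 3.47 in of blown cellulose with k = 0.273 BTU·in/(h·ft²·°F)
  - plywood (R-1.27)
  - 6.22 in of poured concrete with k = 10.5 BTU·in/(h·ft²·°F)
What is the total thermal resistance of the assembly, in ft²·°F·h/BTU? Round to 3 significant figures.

0.501/3.43 = 0.1461
3.47/0.273 = 12.71
6.22/10.5 = 0.5924
R_total = 0.1461 + 12.71 + 1.27 + 0.5924 = 14.72 ft²·°F·h/BTU

14.7 ft²·°F·h/BTU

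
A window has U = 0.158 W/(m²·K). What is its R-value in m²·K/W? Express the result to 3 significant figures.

R = 1/U = 1/0.158 = 6.329

6.33 m²·K/W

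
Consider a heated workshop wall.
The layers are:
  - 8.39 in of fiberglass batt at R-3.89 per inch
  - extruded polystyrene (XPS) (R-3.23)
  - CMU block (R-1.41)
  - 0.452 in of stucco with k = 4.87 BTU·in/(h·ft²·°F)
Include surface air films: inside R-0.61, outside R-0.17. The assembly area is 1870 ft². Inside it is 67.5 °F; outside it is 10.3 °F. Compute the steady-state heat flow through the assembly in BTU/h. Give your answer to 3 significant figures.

8.39 × 3.89 = 32.64
0.452/4.87 = 0.09281
R_total = 0.61 + 32.64 + 3.23 + 1.41 + 0.09281 + 0.17 = 38.15 ft²·°F·h/BTU
Q = A·ΔT/R = 1870 × (67.5 − 10.3) / 38.15 = 2804 BTU/h

2800 BTU/h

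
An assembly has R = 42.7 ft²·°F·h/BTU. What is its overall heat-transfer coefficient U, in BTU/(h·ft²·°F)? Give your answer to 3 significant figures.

U = 1/R = 1/42.7 = 0.02342

0.0234 BTU/(h·ft²·°F)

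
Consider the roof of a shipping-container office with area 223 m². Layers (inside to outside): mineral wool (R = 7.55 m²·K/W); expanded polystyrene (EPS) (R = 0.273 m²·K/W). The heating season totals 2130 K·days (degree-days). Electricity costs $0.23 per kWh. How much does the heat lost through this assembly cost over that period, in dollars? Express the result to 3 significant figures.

335 dollars

R_total = 7.55 + 0.273 = 7.823 m²·K/W
E = A × HDD × 24 / R / 1000 = 223 × 2130 × 24 / 7.823 / 1000 = 1457 kWh
Cost = 1457 × 0.23 = $335.2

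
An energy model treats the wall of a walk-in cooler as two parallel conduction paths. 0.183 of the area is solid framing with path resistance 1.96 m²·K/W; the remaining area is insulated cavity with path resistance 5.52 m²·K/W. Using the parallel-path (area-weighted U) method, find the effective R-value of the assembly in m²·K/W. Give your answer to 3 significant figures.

U_eff = 0.817/5.52 + 0.183/1.96 = 0.148 + 0.09337 = 0.2414
R_eff = 1/U_eff = 4.143 m²·K/W

4.14 m²·K/W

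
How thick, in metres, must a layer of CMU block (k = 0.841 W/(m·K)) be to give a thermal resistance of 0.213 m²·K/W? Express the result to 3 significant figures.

0.179 m

L = R·k = 0.213 × 0.841 = 0.1791 m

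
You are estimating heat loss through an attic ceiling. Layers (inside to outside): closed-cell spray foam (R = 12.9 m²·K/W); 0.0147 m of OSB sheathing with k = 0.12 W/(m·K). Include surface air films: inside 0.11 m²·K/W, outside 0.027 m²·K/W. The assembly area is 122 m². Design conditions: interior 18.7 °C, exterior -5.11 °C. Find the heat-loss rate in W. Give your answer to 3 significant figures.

0.0147/0.12 = 0.1225
R_total = 0.11 + 12.9 + 0.1225 + 0.027 = 13.16 m²·K/W
Q = A·ΔT/R = 122 × (18.7 − (-5.11)) / 13.16 = 220.7 W

221 W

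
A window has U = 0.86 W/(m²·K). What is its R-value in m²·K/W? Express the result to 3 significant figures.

1.16 m²·K/W

R = 1/U = 1/0.86 = 1.163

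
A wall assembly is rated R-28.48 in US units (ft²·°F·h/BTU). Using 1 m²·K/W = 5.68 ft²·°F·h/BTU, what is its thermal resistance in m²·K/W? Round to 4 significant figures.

5.014 m²·K/W

R_SI = 28.48/5.68 = 5.0141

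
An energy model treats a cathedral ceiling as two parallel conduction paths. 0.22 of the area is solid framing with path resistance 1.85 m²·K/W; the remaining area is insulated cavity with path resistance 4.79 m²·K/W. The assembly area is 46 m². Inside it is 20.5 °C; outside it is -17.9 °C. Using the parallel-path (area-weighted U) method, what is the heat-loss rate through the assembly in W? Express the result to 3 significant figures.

U_eff = 0.78/4.79 + 0.22/1.85 = 0.1628 + 0.1189 = 0.2818
R_eff = 1/U_eff = 3.549 m²·K/W
Q = 46 × (20.5 − (-17.9)) / 3.549 = 497.7 W

498 W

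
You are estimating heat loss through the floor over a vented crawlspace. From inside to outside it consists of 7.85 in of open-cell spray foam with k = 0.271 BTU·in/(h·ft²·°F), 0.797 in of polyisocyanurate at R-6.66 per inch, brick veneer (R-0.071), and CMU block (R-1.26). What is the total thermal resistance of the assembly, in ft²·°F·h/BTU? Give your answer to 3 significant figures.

35.6 ft²·°F·h/BTU

7.85/0.271 = 28.97
0.797 × 6.66 = 5.308
R_total = 28.97 + 5.308 + 0.071 + 1.26 = 35.61 ft²·°F·h/BTU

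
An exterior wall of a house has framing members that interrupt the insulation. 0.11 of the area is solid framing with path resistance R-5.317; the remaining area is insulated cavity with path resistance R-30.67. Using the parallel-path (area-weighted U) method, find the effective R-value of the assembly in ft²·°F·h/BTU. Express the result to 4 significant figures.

U_eff = 0.89/30.67 + 0.11/5.317 = 0.029019 + 0.020688 = 0.049707
R_eff = 1/U_eff = 20.118 ft²·°F·h/BTU

20.12 ft²·°F·h/BTU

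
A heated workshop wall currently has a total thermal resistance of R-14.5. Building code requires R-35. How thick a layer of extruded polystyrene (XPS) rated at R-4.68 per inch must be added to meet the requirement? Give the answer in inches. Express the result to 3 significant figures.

4.38 in

ΔR = 35 − 14.5 = 20.5 ft²·°F·h/BTU
L = ΔR / (R/in) = 20.5/4.68 = 4.38 in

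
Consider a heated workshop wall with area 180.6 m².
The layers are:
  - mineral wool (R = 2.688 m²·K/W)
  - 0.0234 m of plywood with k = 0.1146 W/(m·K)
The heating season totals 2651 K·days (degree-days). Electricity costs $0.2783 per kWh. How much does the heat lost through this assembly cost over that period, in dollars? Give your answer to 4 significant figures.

0.0234/0.1146 = 0.20419
R_total = 2.688 + 0.20419 = 2.8922 m²·K/W
E = A × HDD × 24 / R / 1000 = 180.6 × 2651 × 24 / 2.8922 / 1000 = 3972.9 kWh
Cost = 3972.9 × 0.2783 = $1105.7

1106 dollars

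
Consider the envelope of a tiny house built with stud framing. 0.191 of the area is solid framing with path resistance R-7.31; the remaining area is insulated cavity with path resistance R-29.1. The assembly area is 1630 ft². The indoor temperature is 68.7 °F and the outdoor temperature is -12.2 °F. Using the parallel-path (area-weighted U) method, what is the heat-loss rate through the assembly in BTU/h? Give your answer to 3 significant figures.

U_eff = 0.809/29.1 + 0.191/7.31 = 0.0278 + 0.02613 = 0.05393
R_eff = 1/U_eff = 18.54 ft²·°F·h/BTU
Q = 1630 × (68.7 − (-12.2)) / 18.54 = 7111 BTU/h

7110 BTU/h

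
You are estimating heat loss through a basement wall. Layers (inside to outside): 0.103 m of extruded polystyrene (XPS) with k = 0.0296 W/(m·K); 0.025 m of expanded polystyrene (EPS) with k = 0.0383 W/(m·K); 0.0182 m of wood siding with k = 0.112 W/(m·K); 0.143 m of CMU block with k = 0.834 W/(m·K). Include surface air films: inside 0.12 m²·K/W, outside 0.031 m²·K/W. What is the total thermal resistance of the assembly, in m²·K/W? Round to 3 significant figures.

4.62 m²·K/W

0.103/0.0296 = 3.48
0.025/0.0383 = 0.6527
0.0182/0.112 = 0.1625
0.143/0.834 = 0.1715
R_total = 0.12 + 3.48 + 0.6527 + 0.1625 + 0.1715 + 0.031 = 4.617 m²·K/W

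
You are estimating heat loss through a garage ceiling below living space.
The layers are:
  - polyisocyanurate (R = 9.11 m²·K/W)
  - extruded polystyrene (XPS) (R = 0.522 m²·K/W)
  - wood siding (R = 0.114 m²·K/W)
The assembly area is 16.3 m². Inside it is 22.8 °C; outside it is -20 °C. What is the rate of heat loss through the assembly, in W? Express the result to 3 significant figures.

R_total = 9.11 + 0.522 + 0.114 = 9.746 m²·K/W
Q = A·ΔT/R = 16.3 × (22.8 − (-20)) / 9.746 = 71.58 W

71.6 W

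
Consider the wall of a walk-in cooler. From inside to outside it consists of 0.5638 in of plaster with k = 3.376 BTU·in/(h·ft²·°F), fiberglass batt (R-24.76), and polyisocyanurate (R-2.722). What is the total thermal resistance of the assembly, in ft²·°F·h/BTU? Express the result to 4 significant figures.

0.5638/3.376 = 0.167
R_total = 0.167 + 24.76 + 2.722 = 27.649 ft²·°F·h/BTU

27.65 ft²·°F·h/BTU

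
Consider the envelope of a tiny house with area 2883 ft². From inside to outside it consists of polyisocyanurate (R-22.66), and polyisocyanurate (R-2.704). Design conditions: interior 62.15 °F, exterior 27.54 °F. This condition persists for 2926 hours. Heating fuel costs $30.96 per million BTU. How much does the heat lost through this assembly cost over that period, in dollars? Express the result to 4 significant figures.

R_total = 22.66 + 2.704 = 25.364 ft²·°F·h/BTU
Q = 2883 × (62.15 − 27.54) / 25.364 = 3933.9 BTU/h
E = 3933.9 × 2926 = 11511000 BTU
Cost = 11511000/10⁶ × 30.96 = $356.37

356.4 dollars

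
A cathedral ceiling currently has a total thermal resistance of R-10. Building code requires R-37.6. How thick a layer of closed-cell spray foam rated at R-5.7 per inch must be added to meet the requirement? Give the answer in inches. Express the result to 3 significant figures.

4.84 in

ΔR = 37.6 − 10 = 27.6 ft²·°F·h/BTU
L = ΔR / (R/in) = 27.6/5.7 = 4.842 in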